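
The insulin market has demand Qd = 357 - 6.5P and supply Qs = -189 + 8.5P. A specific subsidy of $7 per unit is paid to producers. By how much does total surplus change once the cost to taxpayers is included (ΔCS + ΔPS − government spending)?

Net change in total surplus = -10829/120

Pre-subsidy: 357 - 6.5P = -189 + 8.5P gives P* = 36.4, Q* = 120.4.
With the subsidy, sellers receive Ps = Pb + 7 for each unit, where Pb is the price buyers pay.
Supply in terms of Pb becomes Qs = -189 + 8.5(Pb + 7) = -129.5 + 8.5Pb. Setting this equal to demand: 357 - 6.5Pb = -129.5 + 8.5Pb, so Pb = 973/30.
Sellers receive Ps = 973/30 + 7 = 1183/30; Q' = 357 − 6.5·(973/30) = 8771/60.
ΔCS = ½(120.4 + 8771/60)(36.4 − 973/30) = 380681/720; ΔPS = ½(120.4 + 8771/60)(1183/30 − 36.4) = 291109/720.
Government spending = 7 × 8771/60 = 61397/60.
Net change = 380681/720 + 291109/720 − 61397/60 = -10829/120. The loss equals the DWL triangle ½·7·1547/60.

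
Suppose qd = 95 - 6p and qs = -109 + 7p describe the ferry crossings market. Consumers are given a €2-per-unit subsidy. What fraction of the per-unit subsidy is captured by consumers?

Consumer share = 7/13

Pre-subsidy: 95 - 6p = -109 + 7p gives p* = 204/13, q* = 11/13.
With the rebate, buyers effectively pay pb = ps − 2, where ps is the price sellers receive.
Demand in terms of ps becomes qd = 95 − 6(ps − 2) = 107 - 6ps. Setting this equal to supply: 107 - 6ps = -109 + 7ps, so ps = 216/13.
Buyers pay pb = 216/13 − 2 = 190/13; q' = -109 + 7·(216/13) = 95/13.
Buyers' price falls by p* − pb = 204/13 − 190/13 = 14/13; sellers' price rises by ps − p* = 216/13 − 204/13 = 12/13.
So consumers capture (14/13)/2 = 7/13 of each unit of subsidy.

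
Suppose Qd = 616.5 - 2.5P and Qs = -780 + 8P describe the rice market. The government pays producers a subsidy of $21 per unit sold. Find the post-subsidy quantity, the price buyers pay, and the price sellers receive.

Q' = 324; buyers pay $117; sellers receive $138

Pre-subsidy: 616.5 - 2.5P = -780 + 8P gives P* = 133, Q* = 284.
With the subsidy, sellers receive Ps = Pb + 21 for each unit, where Pb is the price buyers pay.
Supply in terms of Pb becomes Qs = -780 + 8(Pb + 21) = -612 + 8Pb. Setting this equal to demand: 616.5 - 2.5Pb = -612 + 8Pb, so Pb = 117.
Sellers receive Ps = 117 + 21 = 138; Q' = 616.5 − 2.5·117 = 324.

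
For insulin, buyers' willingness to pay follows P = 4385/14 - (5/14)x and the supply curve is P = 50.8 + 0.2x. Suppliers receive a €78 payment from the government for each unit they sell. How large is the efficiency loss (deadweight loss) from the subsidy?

Pre-subsidy: 4385/14 - (5/14)x = 50.8 + 0.2x gives x* = 471 and P* = 145.
With the subsidy, sellers receive Ps = Pb + 78 for each unit, where Pb is the price buyers pay.
On the curves, Pb = 4385/14 - (5/14)x and Ps = 50.8 + 0.2x; the wedge Ps − Pb = 78 gives 50.8 + 0.2x − (4385/14 - (5/14)x) = 78, so x' = 611.
Then Pb = 4385/14 − (5/14)·611 = 95 and Ps = 50.8 + 0.2·611 = 173.
The subsidy expands output by 611 − 471 = 140 past the efficient level; on those units the gap between marginal cost and willingness to pay runs from 0 up to 78.
DWL = ½ × 78 × 140 = 5460.

Deadweight loss = €5460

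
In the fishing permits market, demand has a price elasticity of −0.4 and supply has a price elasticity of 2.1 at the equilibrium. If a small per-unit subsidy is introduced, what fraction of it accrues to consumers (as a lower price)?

For a small subsidy around the equilibrium, the benefit split depends on the relative slopes, which at a point are proportional to the elasticities.
Buyer share = εs/(εs + |εd|) = 2.1/(2.1 + 0.4) = 0.84; seller share = |εd|/(εs + |εd|) = 0.16.

Consumer share = 0.84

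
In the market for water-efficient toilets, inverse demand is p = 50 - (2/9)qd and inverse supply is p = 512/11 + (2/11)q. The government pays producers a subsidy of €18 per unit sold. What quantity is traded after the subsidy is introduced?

Pre-subsidy: 50 - (2/9)q = 512/11 + (2/11)q gives q* = 8.55 and p* = 48.1.
With the subsidy, sellers receive ps = pb + 18 for each unit, where pb is the price buyers pay.
On the curves, pb = 50 - (2/9)q and ps = 512/11 + (2/11)q; the wedge ps − pb = 18 gives 512/11 + (2/11)q − (50 - (2/9)q) = 18, so q' = 53.1.
Then pb = 50 − (2/9)·53.1 = 38.2 and ps = 512/11 + (2/11)·53.1 = 56.2.

q' = 53.1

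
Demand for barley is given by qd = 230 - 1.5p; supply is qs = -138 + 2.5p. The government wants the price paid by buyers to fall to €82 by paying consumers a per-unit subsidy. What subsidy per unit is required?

Required subsidy s = €16 per unit

At a buyer price of 82, quantity demanded is 230 − 1.5·82 = 107.
Sellers supply 107 only when they receive ps with -138 + 2.5·ps = 107, i.e. ps = 98.
s = ps − pb = 98 − 82 = 16.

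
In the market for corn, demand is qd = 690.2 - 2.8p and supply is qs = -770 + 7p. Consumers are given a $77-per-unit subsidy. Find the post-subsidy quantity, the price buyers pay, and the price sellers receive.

Pre-subsidy: 690.2 - 2.8p = -770 + 7p gives p* = 149, q* = 273.
With the rebate, buyers effectively pay pb = ps − 77, where ps is the price sellers receive.
Demand in terms of ps becomes qd = 690.2 − 2.8(ps − 77) = 905.8 - 2.8ps. Setting this equal to supply: 905.8 - 2.8ps = -770 + 7ps, so ps = 171.
Buyers pay pb = 171 − 77 = 94; q' = -770 + 7·171 = 427.

q' = 427; buyers pay $94; sellers receive $171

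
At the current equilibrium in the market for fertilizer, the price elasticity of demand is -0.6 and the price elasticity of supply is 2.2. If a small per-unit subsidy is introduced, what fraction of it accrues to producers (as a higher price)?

Producer share = 3/14

For a small subsidy around the equilibrium, the benefit split depends on the relative slopes, which at a point are proportional to the elasticities.
Buyer share = εs/(εs + |εd|) = 2.2/(2.2 + 0.6) = 11/14; seller share = |εd|/(εs + |εd|) = 3/14.
So producers capture 3/14 of the subsidy.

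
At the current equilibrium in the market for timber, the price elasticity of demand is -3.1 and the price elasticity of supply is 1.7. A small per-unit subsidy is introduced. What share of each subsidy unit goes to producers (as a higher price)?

Producer share = 31/48

For a small subsidy around the equilibrium, the benefit split depends on the relative slopes, which at a point are proportional to the elasticities.
Buyer share = εs/(εs + |εd|) = 1.7/(1.7 + 3.1) = 17/48; seller share = |εd|/(εs + |εd|) = 31/48.
So producers capture 31/48 of the subsidy.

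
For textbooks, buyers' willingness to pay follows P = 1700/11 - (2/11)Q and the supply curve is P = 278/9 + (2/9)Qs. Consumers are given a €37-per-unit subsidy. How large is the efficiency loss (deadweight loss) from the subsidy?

Pre-subsidy: 1700/11 - (2/11)Q = 278/9 + (2/9)Q gives Q* = 306.05 and P* = 98.9.
With the rebate, buyers effectively pay Pb = Ps − 37, where Ps is the price sellers receive.
On the curves, Pb = 1700/11 - (2/11)Q and Ps = 278/9 + (2/9)Q; the wedge Ps − Pb = 37 gives 278/9 + (2/9)Q − (1700/11 - (2/11)Q) = 37, so Q' = 397.625.
Then Pb = 1700/11 − (2/11)·397.625 = 82.25 and Ps = 278/9 + (2/9)·397.625 = 119.25.
The subsidy expands output by 397.625 − 306.05 = 91.575 past the efficient level; on those units the gap between marginal cost and willingness to pay runs from 0 up to 37.
DWL = ½ × 37 × 91.575 = 1694.1375.

Deadweight loss = €1694.1375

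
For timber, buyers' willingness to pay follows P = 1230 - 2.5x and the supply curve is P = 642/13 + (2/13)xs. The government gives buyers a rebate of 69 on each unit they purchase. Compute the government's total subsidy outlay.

Government cost = 32490

Pre-subsidy: 1230 - 2.5x = 642/13 + (2/13)x gives x* = 10232/23 and P* = 2710/23.
With the rebate, buyers effectively pay Pb = Ps − 69, where Ps is the price sellers receive.
On the curves, Pb = 1230 - 2.5x and Ps = 642/13 + (2/13)x; the wedge Ps − Pb = 69 gives 642/13 + (2/13)x − (1230 - 2.5x) = 69, so x' = 10830/23.
Then Pb = 1230 − 2.5·(10830/23) = 1215/23 and Ps = 642/13 + (2/13)·(10830/23) = 2802/23.
Government outlay = subsidy × quantity = 69 × 10830/23 = 32490.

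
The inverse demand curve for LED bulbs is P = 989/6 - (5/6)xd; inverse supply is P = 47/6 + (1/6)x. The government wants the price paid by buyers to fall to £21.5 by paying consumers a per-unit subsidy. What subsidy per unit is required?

Required subsidy s = £15 per unit

At a buyer price of 21.5, quantity demanded is 197.8 − 1.2·21.5 = 172.
Sellers supply 172 only when they receive Ps = 47/6 + (1/6)·172 = 36.5.
s = Ps − Pb = 36.5 − 21.5 = 15.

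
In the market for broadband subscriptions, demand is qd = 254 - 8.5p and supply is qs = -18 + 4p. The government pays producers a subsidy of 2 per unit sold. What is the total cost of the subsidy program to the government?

Pre-subsidy: 254 - 8.5p = -18 + 4p gives p* = 21.76, q* = 69.04.
With the subsidy, sellers receive ps = pb + 2 for each unit, where pb is the price buyers pay.
Supply in terms of pb becomes qs = -18 + 4(pb + 2) = -10 + 4pb. Setting this equal to demand: 254 - 8.5pb = -10 + 4pb, so pb = 21.12.
Sellers receive ps = 21.12 + 2 = 23.12; q' = 254 − 8.5·21.12 = 74.48.
Government outlay = subsidy × quantity = 2 × 74.48 = 148.96.

Government cost = 148.96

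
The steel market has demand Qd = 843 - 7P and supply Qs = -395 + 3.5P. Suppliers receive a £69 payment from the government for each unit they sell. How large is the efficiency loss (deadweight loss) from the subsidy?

Pre-subsidy: 843 - 7P = -395 + 3.5P gives P* = 2476/21, Q* = 53/3.
With the subsidy, sellers receive Ps = Pb + 69 for each unit, where Pb is the price buyers pay.
Supply in terms of Pb becomes Qs = -395 + 3.5(Pb + 69) = -153.5 + 3.5Pb. Setting this equal to demand: 843 - 7Pb = -153.5 + 3.5Pb, so Pb = 1993/21.
Sellers receive Ps = 1993/21 + 69 = 3442/21; Q' = 843 − 7·(1993/21) = 536/3.
The subsidy expands output by 536/3 − 53/3 = 161 past the efficient level; on those units the gap between marginal cost and willingness to pay runs from 0 up to 69.
DWL = ½ × 69 × 161 = 5554.5.

Deadweight loss = £5554.5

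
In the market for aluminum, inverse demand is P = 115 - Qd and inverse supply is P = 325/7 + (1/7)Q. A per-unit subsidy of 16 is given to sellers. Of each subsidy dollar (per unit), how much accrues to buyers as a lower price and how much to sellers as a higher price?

Pre-subsidy: 115 - Q = 325/7 + (1/7)Q gives Q* = 60 and P* = 55.
With the subsidy, sellers receive Ps = Pb + 16 for each unit, where Pb is the price buyers pay.
On the curves, Pb = 115 - Q and Ps = 325/7 + (1/7)Q; the wedge Ps − Pb = 16 gives 325/7 + (1/7)Q − (115 - Q) = 16, so Q' = 74.
Then Pb = 115 − 1·74 = 41 and Ps = 325/7 + (1/7)·74 = 57.
Buyers' price falls by P* − Pb = 55 − 41 = 14; sellers' price rises by Ps − P* = 57 − 55 = 2.

Buyers gain 14 per unit; sellers gain 2 per unit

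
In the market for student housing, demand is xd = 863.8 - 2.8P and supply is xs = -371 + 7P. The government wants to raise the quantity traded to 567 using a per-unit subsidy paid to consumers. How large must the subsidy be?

Required subsidy s = 28 per unit

At x = 567, invert demand for the buyer price: Pb = (863.8 − 567)/2.8 = 106; invert supply for the seller price: Ps = (567 − (-371))/7 = 134.
The subsidy must fill the gap: s = Ps − Pb = 134 − 106 = 28.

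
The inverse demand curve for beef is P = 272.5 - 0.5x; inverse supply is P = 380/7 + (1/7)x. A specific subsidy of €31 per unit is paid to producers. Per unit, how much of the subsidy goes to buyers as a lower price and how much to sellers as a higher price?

Buyers gain 217/9 per unit; sellers gain 62/9 per unit

Pre-subsidy: 272.5 - 0.5x = 380/7 + (1/7)x gives x* = 3055/9 and P* = 925/9.
With the subsidy, sellers receive Ps = Pb + 31 for each unit, where Pb is the price buyers pay.
On the curves, Pb = 272.5 - 0.5x and Ps = 380/7 + (1/7)x; the wedge Ps − Pb = 31 gives 380/7 + (1/7)x − (272.5 - 0.5x) = 31, so x' = 1163/3.
Then Pb = 272.5 − 0.5·(1163/3) = 236/3 and Ps = 380/7 + (1/7)·(1163/3) = 329/3.
Buyers' price falls by P* − Pb = 925/9 − 236/3 = 217/9; sellers' price rises by Ps − P* = 329/3 − 925/9 = 62/9.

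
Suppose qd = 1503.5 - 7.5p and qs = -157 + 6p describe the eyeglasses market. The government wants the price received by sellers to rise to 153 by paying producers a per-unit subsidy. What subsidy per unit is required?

Required subsidy s = 54 per unit

At a seller price of 153, quantity supplied is -157 + 6·153 = 761.
Buyers absorb 761 only when they pay pb with 1503.5 − 7.5·pb = 761, i.e. pb = 99.
s = ps − pb = 153 − 99 = 54.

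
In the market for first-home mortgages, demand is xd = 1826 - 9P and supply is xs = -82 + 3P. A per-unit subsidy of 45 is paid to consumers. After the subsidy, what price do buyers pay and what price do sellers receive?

Buyers pay 147.75; sellers receive 192.75

Pre-subsidy: 1826 - 9P = -82 + 3P gives P* = 159, x* = 395.
With the rebate, buyers effectively pay Pb = Ps − 45, where Ps is the price sellers receive.
Demand in terms of Ps becomes xd = 1826 − 9(Ps − 45) = 2231 - 9Ps. Setting this equal to supply: 2231 - 9Ps = -82 + 3Ps, so Ps = 192.75.
Buyers pay Pb = 192.75 − 45 = 147.75; x' = -82 + 3·192.75 = 496.25.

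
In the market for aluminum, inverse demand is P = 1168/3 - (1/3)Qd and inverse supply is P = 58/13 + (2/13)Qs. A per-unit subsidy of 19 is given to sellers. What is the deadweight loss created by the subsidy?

Deadweight loss = 370.5

Pre-subsidy: 1168/3 - (1/3)Q = 58/13 + (2/13)Q gives Q* = 790 and P* = 126.
With the subsidy, sellers receive Ps = Pb + 19 for each unit, where Pb is the price buyers pay.
On the curves, Pb = 1168/3 - (1/3)Q and Ps = 58/13 + (2/13)Q; the wedge Ps − Pb = 19 gives 58/13 + (2/13)Q − (1168/3 - (1/3)Q) = 19, so Q' = 829.
Then Pb = 1168/3 − (1/3)·829 = 113 and Ps = 58/13 + (2/13)·829 = 132.
The subsidy expands output by 829 − 790 = 39 past the efficient level; on those units the gap between marginal cost and willingness to pay runs from 0 up to 19.
DWL = ½ × 19 × 39 = 370.5.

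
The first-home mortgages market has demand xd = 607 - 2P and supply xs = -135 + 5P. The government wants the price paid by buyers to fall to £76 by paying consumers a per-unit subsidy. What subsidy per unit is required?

At a buyer price of 76, quantity demanded is 607 − 2·76 = 455.
Sellers supply 455 only when they receive Ps with -135 + 5·Ps = 455, i.e. Ps = 118.
s = Ps − Pb = 118 − 76 = 42.

Required subsidy s = £42 per unit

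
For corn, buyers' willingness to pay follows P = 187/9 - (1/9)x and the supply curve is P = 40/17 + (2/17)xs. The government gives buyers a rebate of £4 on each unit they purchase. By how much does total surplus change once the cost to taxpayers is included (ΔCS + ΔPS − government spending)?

Net change in total surplus = -1224/35

Pre-subsidy: 187/9 - (1/9)x = 40/17 + (2/17)x gives x* = 2819/35 and P* = 414/35.
With the rebate, buyers effectively pay Pb = Ps − 4, where Ps is the price sellers receive.
On the curves, Pb = 187/9 - (1/9)x and Ps = 40/17 + (2/17)x; the wedge Ps − Pb = 4 gives 40/17 + (2/17)x − (187/9 - (1/9)x) = 4, so x' = 3431/35.
Then Pb = 187/9 − (1/9)·(3431/35) = 346/35 and Ps = 40/17 + (2/17)·(3431/35) = 486/35.
ΔCS = ½(2819/35 + 3431/35)(414/35 − 346/35) = 8500/49; ΔPS = ½(2819/35 + 3431/35)(486/35 − 414/35) = 9000/49.
Government spending = 4 × 3431/35 = 13724/35.
Net change = 8500/49 + 9000/49 − 13724/35 = -1224/35. The loss equals the DWL triangle ½·4·612/35.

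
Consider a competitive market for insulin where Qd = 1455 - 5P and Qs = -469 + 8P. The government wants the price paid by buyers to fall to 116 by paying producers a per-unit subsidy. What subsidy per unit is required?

At a buyer price of 116, quantity demanded is 1455 − 5·116 = 875.
Sellers supply 875 only when they receive Ps with -469 + 8·Ps = 875, i.e. Ps = 168.
s = Ps − Pb = 168 − 116 = 52.

Required subsidy s = 52 per unit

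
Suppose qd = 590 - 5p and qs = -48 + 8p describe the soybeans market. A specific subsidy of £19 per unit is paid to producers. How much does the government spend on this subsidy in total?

Pre-subsidy: 590 - 5p = -48 + 8p gives p* = 638/13, q* = 4480/13.
With the subsidy, sellers receive ps = pb + 19 for each unit, where pb is the price buyers pay.
Supply in terms of pb becomes qs = -48 + 8(pb + 19) = 104 + 8pb. Setting this equal to demand: 590 - 5pb = 104 + 8pb, so pb = 486/13.
Sellers receive ps = 486/13 + 19 = 733/13; q' = 590 − 5·(486/13) = 5240/13.
Government outlay = subsidy × quantity = 19 × 5240/13 = 99560/13.

Government cost = 99560/13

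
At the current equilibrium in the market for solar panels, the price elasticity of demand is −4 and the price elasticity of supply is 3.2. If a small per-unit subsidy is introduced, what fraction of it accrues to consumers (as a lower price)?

For a small subsidy around the equilibrium, the benefit split depends on the relative slopes, which at a point are proportional to the elasticities.
Buyer share = εs/(εs + |εd|) = 3.2/(3.2 + 4) = 4/9; seller share = |εd|/(εs + |εd|) = 5/9.

Consumer share = 4/9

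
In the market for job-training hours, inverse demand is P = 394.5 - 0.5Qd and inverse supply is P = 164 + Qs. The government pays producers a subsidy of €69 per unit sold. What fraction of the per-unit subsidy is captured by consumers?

Pre-subsidy: 394.5 - 0.5Q = 164 + Q gives Q* = 461/3 and P* = 953/3.
With the subsidy, sellers receive Ps = Pb + 69 for each unit, where Pb is the price buyers pay.
On the curves, Pb = 394.5 - 0.5Q and Ps = 164 + Q; the wedge Ps − Pb = 69 gives 164 + Q − (394.5 - 0.5Q) = 69, so Q' = 599/3.
Then Pb = 394.5 − 0.5·(599/3) = 884/3 and Ps = 164 + 1·(599/3) = 1091/3.
Buyers' price falls by P* − Pb = 953/3 − 884/3 = 23; sellers' price rises by Ps − P* = 1091/3 − 953/3 = 46.
So consumers capture 23/69 = 1/3 of each unit of subsidy.

Consumer share = 1/3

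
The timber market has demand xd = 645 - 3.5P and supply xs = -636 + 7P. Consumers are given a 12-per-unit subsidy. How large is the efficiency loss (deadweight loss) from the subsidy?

Pre-subsidy: 645 - 3.5P = -636 + 7P gives P* = 122, x* = 218.
With the rebate, buyers effectively pay Pb = Ps − 12, where Ps is the price sellers receive.
Demand in terms of Ps becomes xd = 645 − 3.5(Ps − 12) = 687 - 3.5Ps. Setting this equal to supply: 687 - 3.5Ps = -636 + 7Ps, so Ps = 126.
Buyers pay Pb = 126 − 12 = 114; x' = -636 + 7·126 = 246.
The subsidy expands output by 246 − 218 = 28 past the efficient level; on those units the gap between marginal cost and willingness to pay runs from 0 up to 12.
DWL = ½ × 12 × 28 = 168.

Deadweight loss = 168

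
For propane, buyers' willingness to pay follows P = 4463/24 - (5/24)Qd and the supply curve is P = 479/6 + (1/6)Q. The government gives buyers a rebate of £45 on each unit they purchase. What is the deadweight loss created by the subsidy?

Deadweight loss = £2700

Pre-subsidy: 4463/24 - (5/24)Q = 479/6 + (1/6)Q gives Q* = 283 and P* = 127.
With the rebate, buyers effectively pay Pb = Ps − 45, where Ps is the price sellers receive.
On the curves, Pb = 4463/24 - (5/24)Q and Ps = 479/6 + (1/6)Q; the wedge Ps − Pb = 45 gives 479/6 + (1/6)Q − (4463/24 - (5/24)Q) = 45, so Q' = 403.
Then Pb = 4463/24 − (5/24)·403 = 102 and Ps = 479/6 + (1/6)·403 = 147.
The subsidy expands output by 403 − 283 = 120 past the efficient level; on those units the gap between marginal cost and willingness to pay runs from 0 up to 45.
DWL = ½ × 45 × 120 = 2700.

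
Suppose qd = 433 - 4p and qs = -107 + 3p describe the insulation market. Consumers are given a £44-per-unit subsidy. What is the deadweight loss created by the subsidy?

Pre-subsidy: 433 - 4p = -107 + 3p gives p* = 540/7, q* = 871/7.
With the rebate, buyers effectively pay pb = ps − 44, where ps is the price sellers receive.
Demand in terms of ps becomes qd = 433 − 4(ps − 44) = 609 - 4ps. Setting this equal to supply: 609 - 4ps = -107 + 3ps, so ps = 716/7.
Buyers pay pb = 716/7 − 44 = 408/7; q' = -107 + 3·(716/7) = 1399/7.
The subsidy expands output by 1399/7 − 871/7 = 528/7 past the efficient level; on those units the gap between marginal cost and willingness to pay runs from 0 up to 44.
DWL = ½ × 44 × 528/7 = 11616/7.

Deadweight loss = 11616/7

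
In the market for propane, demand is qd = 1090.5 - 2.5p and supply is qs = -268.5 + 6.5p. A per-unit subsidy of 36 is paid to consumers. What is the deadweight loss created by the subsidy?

Pre-subsidy: 1090.5 - 2.5p = -268.5 + 6.5p gives p* = 151, q* = 713.
With the rebate, buyers effectively pay pb = ps − 36, where ps is the price sellers receive.
Demand in terms of ps becomes qd = 1090.5 − 2.5(ps − 36) = 1180.5 - 2.5ps. Setting this equal to supply: 1180.5 - 2.5ps = -268.5 + 6.5ps, so ps = 161.
Buyers pay pb = 161 − 36 = 125; q' = -268.5 + 6.5·161 = 778.
The subsidy expands output by 778 − 713 = 65 past the efficient level; on those units the gap between marginal cost and willingness to pay runs from 0 up to 36.
DWL = ½ × 36 × 65 = 1170.

Deadweight loss = 1170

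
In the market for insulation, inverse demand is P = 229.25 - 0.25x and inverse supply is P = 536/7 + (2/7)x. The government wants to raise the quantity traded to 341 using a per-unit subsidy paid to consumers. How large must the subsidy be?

At x = 341, from the demand curve buyers pay Pb = 229.25 − 0.25·341 = 144; from the supply curve sellers need Ps = 536/7 + (2/7)·341 = 174.
The subsidy must fill the gap: s = Ps − Pb = 174 − 144 = 30.

Required subsidy s = 30 per unit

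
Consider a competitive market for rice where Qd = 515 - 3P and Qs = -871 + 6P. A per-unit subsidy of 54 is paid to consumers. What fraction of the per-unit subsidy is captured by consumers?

Consumer share = 2/3

Pre-subsidy: 515 - 3P = -871 + 6P gives P* = 154, Q* = 53.
With the rebate, buyers effectively pay Pb = Ps − 54, where Ps is the price sellers receive.
Demand in terms of Ps becomes Qd = 515 − 3(Ps − 54) = 677 - 3Ps. Setting this equal to supply: 677 - 3Ps = -871 + 6Ps, so Ps = 172.
Buyers pay Pb = 172 − 54 = 118; Q' = -871 + 6·172 = 161.
Buyers' price falls by P* − Pb = 154 − 118 = 36; sellers' price rises by Ps − P* = 172 − 154 = 18.
So consumers capture 36/54 = 2/3 of each unit of subsidy.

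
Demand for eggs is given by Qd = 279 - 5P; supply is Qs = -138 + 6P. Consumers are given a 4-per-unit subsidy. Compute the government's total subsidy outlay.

Government cost = 4416/11

Pre-subsidy: 279 - 5P = -138 + 6P gives P* = 417/11, Q* = 984/11.
With the rebate, buyers effectively pay Pb = Ps − 4, where Ps is the price sellers receive.
Demand in terms of Ps becomes Qd = 279 − 5(Ps − 4) = 299 - 5Ps. Setting this equal to supply: 299 - 5Ps = -138 + 6Ps, so Ps = 437/11.
Buyers pay Pb = 437/11 − 4 = 393/11; Q' = -138 + 6·(437/11) = 1104/11.
Government outlay = subsidy × quantity = 4 × 1104/11 = 4416/11.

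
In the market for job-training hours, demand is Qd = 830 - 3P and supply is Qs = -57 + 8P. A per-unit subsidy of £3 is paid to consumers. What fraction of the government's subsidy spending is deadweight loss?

DWL / government spending = 36/6541

Pre-subsidy: 830 - 3P = -57 + 8P gives P* = 887/11, Q* = 6469/11.
With the rebate, buyers effectively pay Pb = Ps − 3, where Ps is the price sellers receive.
Demand in terms of Ps becomes Qd = 830 − 3(Ps − 3) = 839 - 3Ps. Setting this equal to supply: 839 - 3Ps = -57 + 8Ps, so Ps = 896/11.
Buyers pay Pb = 896/11 − 3 = 863/11; Q' = -57 + 8·(896/11) = 6541/11.
ΔCS = ½(6469/11 + 6541/11)(887/11 − 863/11) = 156120/121; ΔPS = ½(6469/11 + 6541/11)(896/11 − 887/11) = 58545/121.
Government spending = 3 × 6541/11 = 19623/11.
DWL = ½ × 3 × (6541/11 − 6469/11) = 108/11; fraction = (108/11) / (19623/11) = 36/6541.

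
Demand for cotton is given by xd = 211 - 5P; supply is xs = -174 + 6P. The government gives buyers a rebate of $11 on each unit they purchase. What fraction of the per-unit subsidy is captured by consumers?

Pre-subsidy: 211 - 5P = -174 + 6P gives P* = 35, x* = 36.
With the rebate, buyers effectively pay Pb = Ps − 11, where Ps is the price sellers receive.
Demand in terms of Ps becomes xd = 211 − 5(Ps − 11) = 266 - 5Ps. Setting this equal to supply: 266 - 5Ps = -174 + 6Ps, so Ps = 40.
Buyers pay Pb = 40 − 11 = 29; x' = -174 + 6·40 = 66.
Buyers' price falls by P* − Pb = 35 − 29 = 6; sellers' price rises by Ps − P* = 40 − 35 = 5.
So consumers capture 6/11 = 6/11 of each unit of subsidy.

Consumer share = 6/11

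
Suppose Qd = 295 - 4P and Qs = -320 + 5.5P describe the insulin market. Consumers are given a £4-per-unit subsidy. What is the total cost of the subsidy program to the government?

Pre-subsidy: 295 - 4P = -320 + 5.5P gives P* = 1230/19, Q* = 685/19.
With the rebate, buyers effectively pay Pb = Ps − 4, where Ps is the price sellers receive.
Demand in terms of Ps becomes Qd = 295 − 4(Ps − 4) = 311 - 4Ps. Setting this equal to supply: 311 - 4Ps = -320 + 5.5Ps, so Ps = 1262/19.
Buyers pay Pb = 1262/19 − 4 = 1186/19; Q' = -320 + 5.5·(1262/19) = 861/19.
Government outlay = subsidy × quantity = 4 × 861/19 = 3444/19.

Government cost = 3444/19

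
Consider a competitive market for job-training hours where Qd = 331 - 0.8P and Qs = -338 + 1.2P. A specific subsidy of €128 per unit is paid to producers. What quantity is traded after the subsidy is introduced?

Pre-subsidy: 331 - 0.8P = -338 + 1.2P gives P* = 334.5, Q* = 63.4.
With the subsidy, sellers receive Ps = Pb + 128 for each unit, where Pb is the price buyers pay.
Supply in terms of Pb becomes Qs = -338 + 1.2(Pb + 128) = -184.4 + 1.2Pb. Setting this equal to demand: 331 - 0.8Pb = -184.4 + 1.2Pb, so Pb = 257.7.
Sellers receive Ps = 257.7 + 128 = 385.7; Q' = 331 − 0.8·257.7 = 124.84.

Q' = 124.84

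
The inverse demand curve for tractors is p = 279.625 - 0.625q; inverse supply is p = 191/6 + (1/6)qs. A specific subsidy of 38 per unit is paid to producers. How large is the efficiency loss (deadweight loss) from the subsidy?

Deadweight loss = 912

Pre-subsidy: 279.625 - 0.625q = 191/6 + (1/6)q gives q* = 313 and p* = 84.
With the subsidy, sellers receive ps = pb + 38 for each unit, where pb is the price buyers pay.
On the curves, pb = 279.625 - 0.625q and ps = 191/6 + (1/6)q; the wedge ps − pb = 38 gives 191/6 + (1/6)q − (279.625 - 0.625q) = 38, so q' = 361.
Then pb = 279.625 − 0.625·361 = 54 and ps = 191/6 + (1/6)·361 = 92.
The subsidy expands output by 361 − 313 = 48 past the efficient level; on those units the gap between marginal cost and willingness to pay runs from 0 up to 38.
DWL = ½ × 38 × 48 = 912.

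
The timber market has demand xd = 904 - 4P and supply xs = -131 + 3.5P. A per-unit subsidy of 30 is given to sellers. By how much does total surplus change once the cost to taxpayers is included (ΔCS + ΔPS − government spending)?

Pre-subsidy: 904 - 4P = -131 + 3.5P gives P* = 138, x* = 352.
With the subsidy, sellers receive Ps = Pb + 30 for each unit, where Pb is the price buyers pay.
Supply in terms of Pb becomes xs = -131 + 3.5(Pb + 30) = -26 + 3.5Pb. Setting this equal to demand: 904 - 4Pb = -26 + 3.5Pb, so Pb = 124.
Sellers receive Ps = 124 + 30 = 154; x' = 904 − 4·124 = 408.
ΔCS = ½(352 + 408)(138 − 124) = 5320; ΔPS = ½(352 + 408)(154 − 138) = 6080.
Government spending = 30 × 408 = 12240.
Net change = 5320 + 6080 − 12240 = -840. The loss equals the DWL triangle ½·30·56.

Net change in total surplus = -840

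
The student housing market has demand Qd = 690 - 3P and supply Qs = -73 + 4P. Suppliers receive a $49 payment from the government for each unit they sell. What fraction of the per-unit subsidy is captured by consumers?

Consumer share = 4/7

Pre-subsidy: 690 - 3P = -73 + 4P gives P* = 109, Q* = 363.
With the subsidy, sellers receive Ps = Pb + 49 for each unit, where Pb is the price buyers pay.
Supply in terms of Pb becomes Qs = -73 + 4(Pb + 49) = 123 + 4Pb. Setting this equal to demand: 690 - 3Pb = 123 + 4Pb, so Pb = 81.
Sellers receive Ps = 81 + 49 = 130; Q' = 690 − 3·81 = 447.
Buyers' price falls by P* − Pb = 109 − 81 = 28; sellers' price rises by Ps − P* = 130 − 109 = 21.
So consumers capture 28/49 = 4/7 of each unit of subsidy.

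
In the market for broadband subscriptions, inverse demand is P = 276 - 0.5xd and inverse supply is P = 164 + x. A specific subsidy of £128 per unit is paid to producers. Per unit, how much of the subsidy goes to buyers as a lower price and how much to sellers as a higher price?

Pre-subsidy: 276 - 0.5x = 164 + x gives x* = 224/3 and P* = 716/3.
With the subsidy, sellers receive Ps = Pb + 128 for each unit, where Pb is the price buyers pay.
On the curves, Pb = 276 - 0.5x and Ps = 164 + x; the wedge Ps − Pb = 128 gives 164 + x − (276 - 0.5x) = 128, so x' = 160.
Then Pb = 276 − 0.5·160 = 196 and Ps = 164 + 1·160 = 324.
Buyers' price falls by P* − Pb = 716/3 − 196 = 128/3; sellers' price rises by Ps − P* = 324 − 716/3 = 256/3.

Buyers gain 128/3 per unit; sellers gain 256/3 per unit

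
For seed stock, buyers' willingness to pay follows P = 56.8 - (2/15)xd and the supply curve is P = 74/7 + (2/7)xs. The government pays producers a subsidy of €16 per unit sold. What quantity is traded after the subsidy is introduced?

x' = 148.5

Pre-subsidy: 56.8 - (2/15)x = 74/7 + (2/7)x gives x* = 2427/22 and P* = 463/11.
With the subsidy, sellers receive Ps = Pb + 16 for each unit, where Pb is the price buyers pay.
On the curves, Pb = 56.8 - (2/15)x and Ps = 74/7 + (2/7)x; the wedge Ps − Pb = 16 gives 74/7 + (2/7)x − (56.8 - (2/15)x) = 16, so x' = 148.5.
Then Pb = 56.8 − (2/15)·148.5 = 37 and Ps = 74/7 + (2/7)·148.5 = 53.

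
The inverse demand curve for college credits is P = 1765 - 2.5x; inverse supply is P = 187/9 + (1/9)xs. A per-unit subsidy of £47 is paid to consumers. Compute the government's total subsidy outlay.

Pre-subsidy: 1765 - 2.5x = 187/9 + (1/9)x gives x* = 668 and P* = 95.
With the rebate, buyers effectively pay Pb = Ps − 47, where Ps is the price sellers receive.
On the curves, Pb = 1765 - 2.5x and Ps = 187/9 + (1/9)x; the wedge Ps − Pb = 47 gives 187/9 + (1/9)x − (1765 - 2.5x) = 47, so x' = 686.
Then Pb = 1765 − 2.5·686 = 50 and Ps = 187/9 + (1/9)·686 = 97.
Government outlay = subsidy × quantity = 47 × 686 = 32242.

Government cost = £32242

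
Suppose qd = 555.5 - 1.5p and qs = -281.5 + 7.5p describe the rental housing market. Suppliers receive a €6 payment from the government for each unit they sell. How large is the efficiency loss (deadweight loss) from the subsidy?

Pre-subsidy: 555.5 - 1.5p = -281.5 + 7.5p gives p* = 93, q* = 416.
With the subsidy, sellers receive ps = pb + 6 for each unit, where pb is the price buyers pay.
Supply in terms of pb becomes qs = -281.5 + 7.5(pb + 6) = -236.5 + 7.5pb. Setting this equal to demand: 555.5 - 1.5pb = -236.5 + 7.5pb, so pb = 88.
Sellers receive ps = 88 + 6 = 94; q' = 555.5 − 1.5·88 = 423.5.
The subsidy expands output by 423.5 − 416 = 7.5 past the efficient level; on those units the gap between marginal cost and willingness to pay runs from 0 up to 6.
DWL = ½ × 6 × 7.5 = 22.5.

Deadweight loss = €22.5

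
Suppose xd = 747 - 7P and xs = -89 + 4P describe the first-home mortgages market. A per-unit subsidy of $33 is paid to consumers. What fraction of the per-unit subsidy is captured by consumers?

Consumer share = 4/11

Pre-subsidy: 747 - 7P = -89 + 4P gives P* = 76, x* = 215.
With the rebate, buyers effectively pay Pb = Ps − 33, where Ps is the price sellers receive.
Demand in terms of Ps becomes xd = 747 − 7(Ps − 33) = 978 - 7Ps. Setting this equal to supply: 978 - 7Ps = -89 + 4Ps, so Ps = 97.
Buyers pay Pb = 97 − 33 = 64; x' = -89 + 4·97 = 299.
Buyers' price falls by P* − Pb = 76 − 64 = 12; sellers' price rises by Ps − P* = 97 − 76 = 21.
So consumers capture 12/33 = 4/11 of each unit of subsidy.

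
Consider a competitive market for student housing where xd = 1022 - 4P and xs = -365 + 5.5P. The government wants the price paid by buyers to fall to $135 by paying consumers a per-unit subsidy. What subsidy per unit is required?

Required subsidy s = $19 per unit

At a buyer price of 135, quantity demanded is 1022 − 4·135 = 482.
Sellers supply 482 only when they receive Ps with -365 + 5.5·Ps = 482, i.e. Ps = 154.
s = Ps − Pb = 154 − 135 = 19.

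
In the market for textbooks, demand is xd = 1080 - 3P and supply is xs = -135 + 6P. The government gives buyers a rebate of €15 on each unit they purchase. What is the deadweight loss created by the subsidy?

Pre-subsidy: 1080 - 3P = -135 + 6P gives P* = 135, x* = 675.
With the rebate, buyers effectively pay Pb = Ps − 15, where Ps is the price sellers receive.
Demand in terms of Ps becomes xd = 1080 − 3(Ps − 15) = 1125 - 3Ps. Setting this equal to supply: 1125 - 3Ps = -135 + 6Ps, so Ps = 140.
Buyers pay Pb = 140 − 15 = 125; x' = -135 + 6·140 = 705.
The subsidy expands output by 705 − 675 = 30 past the efficient level; on those units the gap between marginal cost and willingness to pay runs from 0 up to 15.
DWL = ½ × 15 × 30 = 225.

Deadweight loss = €225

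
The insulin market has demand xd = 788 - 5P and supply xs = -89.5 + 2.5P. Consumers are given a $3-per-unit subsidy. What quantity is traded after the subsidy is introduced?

Pre-subsidy: 788 - 5P = -89.5 + 2.5P gives P* = 117, x* = 203.
With the rebate, buyers effectively pay Pb = Ps − 3, where Ps is the price sellers receive.
Demand in terms of Ps becomes xd = 788 − 5(Ps − 3) = 803 - 5Ps. Setting this equal to supply: 803 - 5Ps = -89.5 + 2.5Ps, so Ps = 119.
Buyers pay Pb = 119 − 3 = 116; x' = -89.5 + 2.5·119 = 208.

x' = 208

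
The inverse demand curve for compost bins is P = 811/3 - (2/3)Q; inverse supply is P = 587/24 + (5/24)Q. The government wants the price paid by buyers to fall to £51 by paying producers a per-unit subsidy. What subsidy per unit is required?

Required subsidy s = £42 per unit

At a buyer price of 51, quantity demanded is 405.5 − 1.5·51 = 329.
Sellers supply 329 only when they receive Ps = 587/24 + (5/24)·329 = 93.
s = Ps − Pb = 93 − 51 = 42.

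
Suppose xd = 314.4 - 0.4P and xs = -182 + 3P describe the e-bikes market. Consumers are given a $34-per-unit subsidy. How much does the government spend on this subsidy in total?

Pre-subsidy: 314.4 - 0.4P = -182 + 3P gives P* = 146, x* = 256.
With the rebate, buyers effectively pay Pb = Ps − 34, where Ps is the price sellers receive.
Demand in terms of Ps becomes xd = 314.4 − 0.4(Ps − 34) = 328 - 0.4Ps. Setting this equal to supply: 328 - 0.4Ps = -182 + 3Ps, so Ps = 150.
Buyers pay Pb = 150 − 34 = 116; x' = -182 + 3·150 = 268.
Government outlay = subsidy × quantity = 34 × 268 = 9112.

Government cost = $9112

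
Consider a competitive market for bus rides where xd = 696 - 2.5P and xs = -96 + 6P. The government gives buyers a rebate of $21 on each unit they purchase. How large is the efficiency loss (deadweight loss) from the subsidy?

Pre-subsidy: 696 - 2.5P = -96 + 6P gives P* = 1584/17, x* = 7872/17.
With the rebate, buyers effectively pay Pb = Ps − 21, where Ps is the price sellers receive.
Demand in terms of Ps becomes xd = 696 − 2.5(Ps − 21) = 748.5 - 2.5Ps. Setting this equal to supply: 748.5 - 2.5Ps = -96 + 6Ps, so Ps = 1689/17.
Buyers pay Pb = 1689/17 − 21 = 1332/17; x' = -96 + 6·(1689/17) = 8502/17.
The subsidy expands output by 8502/17 − 7872/17 = 630/17 past the efficient level; on those units the gap between marginal cost and willingness to pay runs from 0 up to 21.
DWL = ½ × 21 × 630/17 = 6615/17.

Deadweight loss = 6615/17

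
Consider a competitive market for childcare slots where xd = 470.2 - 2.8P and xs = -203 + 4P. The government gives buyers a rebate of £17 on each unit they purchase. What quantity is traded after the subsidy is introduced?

x' = 221

Pre-subsidy: 470.2 - 2.8P = -203 + 4P gives P* = 99, x* = 193.
With the rebate, buyers effectively pay Pb = Ps − 17, where Ps is the price sellers receive.
Demand in terms of Ps becomes xd = 470.2 − 2.8(Ps − 17) = 517.8 - 2.8Ps. Setting this equal to supply: 517.8 - 2.8Ps = -203 + 4Ps, so Ps = 106.
Buyers pay Pb = 106 − 17 = 89; x' = -203 + 4·106 = 221.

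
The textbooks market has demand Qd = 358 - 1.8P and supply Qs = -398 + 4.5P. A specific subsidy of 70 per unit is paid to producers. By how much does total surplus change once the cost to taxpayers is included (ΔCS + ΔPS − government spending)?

Net change in total surplus = -3150

Pre-subsidy: 358 - 1.8P = -398 + 4.5P gives P* = 120, Q* = 142.
With the subsidy, sellers receive Ps = Pb + 70 for each unit, where Pb is the price buyers pay.
Supply in terms of Pb becomes Qs = -398 + 4.5(Pb + 70) = -83 + 4.5Pb. Setting this equal to demand: 358 - 1.8Pb = -83 + 4.5Pb, so Pb = 70.
Sellers receive Ps = 70 + 70 = 140; Q' = 358 − 1.8·70 = 232.
ΔCS = ½(142 + 232)(120 − 70) = 9350; ΔPS = ½(142 + 232)(140 − 120) = 3740.
Government spending = 70 × 232 = 16240.
Net change = 9350 + 3740 − 16240 = -3150. The loss equals the DWL triangle ½·70·90.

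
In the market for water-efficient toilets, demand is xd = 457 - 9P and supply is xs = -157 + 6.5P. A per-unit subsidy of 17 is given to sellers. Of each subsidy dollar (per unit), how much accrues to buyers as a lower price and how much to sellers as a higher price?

Pre-subsidy: 457 - 9P = -157 + 6.5P gives P* = 1228/31, x* = 3115/31.
With the subsidy, sellers receive Ps = Pb + 17 for each unit, where Pb is the price buyers pay.
Supply in terms of Pb becomes xs = -157 + 6.5(Pb + 17) = -46.5 + 6.5Pb. Setting this equal to demand: 457 - 9Pb = -46.5 + 6.5Pb, so Pb = 1007/31.
Sellers receive Ps = 1007/31 + 17 = 1534/31; x' = 457 − 9·(1007/31) = 5104/31.
Buyers' price falls by P* − Pb = 1228/31 − 1007/31 = 221/31; sellers' price rises by Ps − P* = 1534/31 − 1228/31 = 306/31.

Buyers gain 221/31 per unit; sellers gain 306/31 per unit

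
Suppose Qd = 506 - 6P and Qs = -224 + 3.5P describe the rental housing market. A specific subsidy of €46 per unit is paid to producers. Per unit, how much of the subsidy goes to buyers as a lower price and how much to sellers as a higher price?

Buyers gain 322/19 per unit; sellers gain 552/19 per unit

Pre-subsidy: 506 - 6P = -224 + 3.5P gives P* = 1460/19, Q* = 854/19.
With the subsidy, sellers receive Ps = Pb + 46 for each unit, where Pb is the price buyers pay.
Supply in terms of Pb becomes Qs = -224 + 3.5(Pb + 46) = -63 + 3.5Pb. Setting this equal to demand: 506 - 6Pb = -63 + 3.5Pb, so Pb = 1138/19.
Sellers receive Ps = 1138/19 + 46 = 2012/19; Q' = 506 − 6·(1138/19) = 2786/19.
Buyers' price falls by P* − Pb = 1460/19 − 1138/19 = 322/19; sellers' price rises by Ps − P* = 2012/19 − 1460/19 = 552/19.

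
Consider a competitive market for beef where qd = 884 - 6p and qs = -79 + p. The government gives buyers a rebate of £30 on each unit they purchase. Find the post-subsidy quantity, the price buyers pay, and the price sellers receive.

q' = 590/7; buyers pay 933/7; sellers receive 1143/7

Pre-subsidy: 884 - 6p = -79 + p gives p* = 963/7, q* = 410/7.
With the rebate, buyers effectively pay pb = ps − 30, where ps is the price sellers receive.
Demand in terms of ps becomes qd = 884 − 6(ps − 30) = 1064 - 6ps. Setting this equal to supply: 1064 - 6ps = -79 + ps, so ps = 1143/7.
Buyers pay pb = 1143/7 − 30 = 933/7; q' = -79 + 1·(1143/7) = 590/7.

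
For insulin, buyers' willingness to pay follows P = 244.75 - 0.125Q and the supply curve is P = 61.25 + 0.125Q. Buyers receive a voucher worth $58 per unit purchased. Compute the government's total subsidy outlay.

Pre-subsidy: 244.75 - 0.125Q = 61.25 + 0.125Q gives Q* = 734 and P* = 153.
With the rebate, buyers effectively pay Pb = Ps − 58, where Ps is the price sellers receive.
On the curves, Pb = 244.75 - 0.125Q and Ps = 61.25 + 0.125Q; the wedge Ps − Pb = 58 gives 61.25 + 0.125Q − (244.75 - 0.125Q) = 58, so Q' = 966.
Then Pb = 244.75 − 0.125·966 = 124 and Ps = 61.25 + 0.125·966 = 182.
Government outlay = subsidy × quantity = 58 × 966 = 56028.

Government cost = $56028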